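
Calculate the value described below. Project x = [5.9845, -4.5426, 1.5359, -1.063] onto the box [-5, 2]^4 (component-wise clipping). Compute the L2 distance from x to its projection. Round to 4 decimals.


Project each component onto [-5, 2].
clip(5.9845) = 2.0, clip(-4.5426) = -4.5426, clip(1.5359) = 1.5359, clip(-1.063) = -1.063
Projection = [2.0, -4.5426, 1.5359, -1.063]
Squared diffs: [15.8762, 0.0, 0.0, 0.0]
Distance = sqrt(15.8762) = 3.9845


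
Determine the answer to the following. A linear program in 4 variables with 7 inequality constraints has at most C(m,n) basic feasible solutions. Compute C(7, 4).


Each vertex corresponds to some choice of n active constraints out of m, so the number of vertices is at most C(m, n) = m! / (n!(m-n)!).
m = 7, n = 4
Numerator: 7 * 6 * 5 * 4
Denominator: 4! = 24
C(7, 4) = 35


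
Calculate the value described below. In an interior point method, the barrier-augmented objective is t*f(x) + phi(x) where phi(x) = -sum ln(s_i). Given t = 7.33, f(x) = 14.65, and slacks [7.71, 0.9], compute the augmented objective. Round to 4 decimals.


Step 1: Compute log-barrier.
ln values: [2.0425, -0.1054]
phi = -(2.0425 - 0.1054) = -1.9372
Step 2: Compute augmented objective.
t*f(x) = 7.33*14.65 = 107.3845
Total = 107.3845 - 1.9372 = 105.4473


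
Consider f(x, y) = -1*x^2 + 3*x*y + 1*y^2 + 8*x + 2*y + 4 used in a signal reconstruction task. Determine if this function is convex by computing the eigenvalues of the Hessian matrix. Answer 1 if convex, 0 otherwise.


The Hessian of f(x,y) = -1*x^2 + 3*x*y + 1*y^2 + 8*x + 2*y + 4 is:
H = [[-2, 3], [3, 2]]
Trace = -2 + 2 = 0
Determinant = -2*2 - (3)^2 = -13
Discriminant = (0)^2 - 4*-13 = 52.0
Eigenvalues: lambda_1 = -3.6056, lambda_2 = 3.6056
The function is not convex.

0


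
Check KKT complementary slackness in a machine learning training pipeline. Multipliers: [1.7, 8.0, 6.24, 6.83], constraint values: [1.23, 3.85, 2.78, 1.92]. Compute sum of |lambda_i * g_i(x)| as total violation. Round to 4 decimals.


KKT complementary slackness check:
lambda_1 * g_1 = 1.7 * 1.23 = 2.091
lambda_2 * g_2 = 8.0 * 3.85 = 30.8
lambda_3 * g_3 = 6.24 * 2.78 = 17.3472
lambda_4 * g_4 = 6.83 * 1.92 = 13.1136
Total violation = 2.091 + 30.8 + 17.3472 + 13.1136 = 63.3518


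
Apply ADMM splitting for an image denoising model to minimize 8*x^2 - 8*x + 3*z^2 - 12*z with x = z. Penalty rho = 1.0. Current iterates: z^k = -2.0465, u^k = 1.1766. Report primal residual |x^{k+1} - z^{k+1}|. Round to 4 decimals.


ADMM iteration with rho = 1.0, z^k = -2.0465, u^k = 1.1766
Step 1: x-update.
Minimize 8*x^2 - 8*x + (1.0/2)*(x + 2.0465 + 1.1766)^2
FOC: (2*8 + 1.0)*x = 8 + 1.0*(-2.0465 - 1.1766)
x^{k+1} = 0.281
Step 2: z-update.
Minimize 3*z^2 - 12*z + (1.0/2)*(0.281 - z + 1.1766)^2
FOC: (2*3 + 1.0)*z = 12 + 1.0*(0.281 + 1.1766)
z^{k+1} = 1.9225
Step 3: u-update.
u^{k+1} = 1.1766 + 0.281 - 1.9225 = -0.4649
Step 4: Primal residual = |0.281 - 1.9225| = 1.6415


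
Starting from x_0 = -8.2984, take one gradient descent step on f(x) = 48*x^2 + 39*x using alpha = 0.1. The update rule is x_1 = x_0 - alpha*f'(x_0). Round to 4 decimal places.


We compute the gradient at x_0 and apply the update.
f'(x) = 96*x + 39
f'(-8.2984) = 96*-8.2984 + 39 = -757.6464
x_1 = -8.2984 - 0.1*-757.6464 = 67.4662


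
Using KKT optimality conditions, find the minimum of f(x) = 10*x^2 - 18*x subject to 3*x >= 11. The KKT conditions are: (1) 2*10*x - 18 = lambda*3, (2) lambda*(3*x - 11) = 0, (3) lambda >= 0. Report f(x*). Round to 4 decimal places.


Step 1: Try lambda = 0 (constraint inactive).
x_unc = 18/(2*10) = 0.9
Check: 3*0.9 = 2.7 < 11 -- violated!
Step 2: Constraint must be active: 3*x = 11
x* = 11/3 = 3.6667 (rounded; the exact value 11/3 is used below)
lambda = (2*10*(11/3) - 18)/3 = 18.4444
Step 3: Compute optimal value.
f(x*) = 10*(11/3)^2 - 18*(11/3) = 68.4444


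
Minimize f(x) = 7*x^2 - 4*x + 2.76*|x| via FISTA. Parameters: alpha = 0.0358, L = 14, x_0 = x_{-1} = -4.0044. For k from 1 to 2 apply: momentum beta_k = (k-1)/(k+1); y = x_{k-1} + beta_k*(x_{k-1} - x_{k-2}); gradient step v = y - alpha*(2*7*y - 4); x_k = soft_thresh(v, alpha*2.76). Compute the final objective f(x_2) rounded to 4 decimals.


FISTA on f(x) = 7*x^2 - 4*x + 2.76*|x|
L = 14, alpha = 0.0358
Iteration 1: beta = 0.0, y = -4.0044 + 0.0*(-4.0044 + 4.0044) = -4.0044
  grad(y) = -60.0616, v = y - alpha*grad = -1.8542
  prox(v) = soft_thresh(-1.8542, 0.0988) = -1.7554
Iteration 2: beta = 0.3333, y = -1.7554 + 0.3333*(-1.7554 + 4.0044) = -1.0057
  grad(y) = -18.08, v = y - alpha*grad = -0.3585
  prox(v) = soft_thresh(-0.3585, 0.0988) = -0.2596
f(x_2) = 7*(-0.2596)^2 - 4*(-0.2596) + 2.76*|-0.2596| = 2.2271


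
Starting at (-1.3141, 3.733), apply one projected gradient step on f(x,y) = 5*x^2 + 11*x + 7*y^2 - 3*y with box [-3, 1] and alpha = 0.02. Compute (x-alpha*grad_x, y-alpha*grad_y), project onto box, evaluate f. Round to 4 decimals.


Step 1: Compute gradient at (-1.3141, 3.733).
grad_x = 2*5*-1.3141 + 11 = -2.141
grad_y = 2*7*3.733 - 3 = 49.262
Step 2: Gradient step.
x_raw = -1.3141 - 0.02*-2.141 = -1.2713
y_raw = 3.733 - 0.02*49.262 = 2.7478
Step 3: Project onto [-3, 1].
x_proj = clip(-1.2713) = -1.2713
y_proj = clip(2.7478) = 1.0
Step 4: Evaluate f.
f(-1.2713, 1.0) = -1.9033


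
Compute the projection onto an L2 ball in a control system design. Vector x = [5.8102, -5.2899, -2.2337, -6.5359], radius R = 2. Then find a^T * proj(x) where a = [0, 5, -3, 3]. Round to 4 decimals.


Step 1: Compute ||x|| (intermediates to 6 decimals).
||x|| = sqrt(5.8102^2 + (-5.2899)^2 + (-2.2337)^2 + (-6.5359)^2) = 10.461781
Step 2: Project.
Since ||x|| > R, scale = R/||x|| = 2/10.461781 = 0.191172, proj(x) = scale * x
proj(x) = [1.110748, -1.011281, -0.427021, -1.249481]
Step 3: Dot product.
a^T * proj(x) = 0*1.110748 + 5*(-1.011281) - 3*(-0.427021) + 3*(-1.249481) = -7.5238


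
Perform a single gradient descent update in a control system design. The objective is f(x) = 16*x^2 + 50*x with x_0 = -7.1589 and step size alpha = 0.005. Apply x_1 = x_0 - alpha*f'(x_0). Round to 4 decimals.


We compute the gradient at x_0 and apply the update.
f'(x) = 32*x + 50
f'(-7.1589) = 32*-7.1589 + 50 = -179.0848
x_1 = -7.1589 - 0.005*-179.0848 = -6.2635


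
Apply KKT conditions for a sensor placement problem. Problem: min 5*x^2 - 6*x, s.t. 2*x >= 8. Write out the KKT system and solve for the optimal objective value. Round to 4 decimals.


Step 1: Try lambda = 0 (constraint inactive).
x_unc = 6/(2*5) = 0.6
Check: 2*0.6 = 1.2 < 8 -- violated!
Step 2: Constraint must be active: 2*x = 8
x* = 8/2 = 4.0
lambda = (2*5*4.0 - 6)/2 = 17.0
Step 3: Compute optimal value.
f(x*) = 5*4.0^2 - 6*4.0 = 56.0


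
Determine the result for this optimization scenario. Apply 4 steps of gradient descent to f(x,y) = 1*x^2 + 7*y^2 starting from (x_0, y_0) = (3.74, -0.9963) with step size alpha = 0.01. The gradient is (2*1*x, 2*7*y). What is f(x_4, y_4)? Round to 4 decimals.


Gradient descent on f(x,y) = 1*x^2 + 7*y^2.
Starting point: (3.74, -0.9963), alpha = 0.01
Step 1: grad_x = 2*1*3.74 = 7.48, grad_y = 2*7*-0.9963 = -13.9482
  x_1 = 3.74 - 0.01*7.48 = 3.6652
  y_1 = -0.9963 - 0.01*-13.9482 = -0.8568
Step 2: grad_x = 2*1*3.6652 = 7.3304, grad_y = 2*7*-0.8568 = -11.9955
  x_2 = 3.6652 - 0.01*7.3304 = 3.5919
  y_2 = -0.8568 - 0.01*-11.9955 = -0.7369
Step 3: grad_x = 2*1*3.5919 = 7.1838, grad_y = 2*7*-0.7369 = -10.3161
  x_3 = 3.5919 - 0.01*7.1838 = 3.5201
  y_3 = -0.7369 - 0.01*-10.3161 = -0.6337
Step 4: grad_x = 2*1*3.5201 = 7.0401, grad_y = 2*7*-0.6337 = -8.8718
  x_4 = 3.5201 - 0.01*7.0401 = 3.4497
  y_4 = -0.6337 - 0.01*-8.8718 = -0.545
f(3.4497, -0.545) = 1*3.4497^2 + 7*(-0.545)^2 = 13.9792


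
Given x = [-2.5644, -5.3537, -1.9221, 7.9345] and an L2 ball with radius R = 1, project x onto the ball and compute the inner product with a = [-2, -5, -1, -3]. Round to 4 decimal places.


Step 1: Compute ||x|| (intermediates to 6 decimals).
||x|| = sqrt((-2.5644)^2 + (-5.3537)^2 + (-1.9221)^2 + 7.9345^2) = 10.094009
Step 2: Project.
Since ||x|| > R, scale = R/||x|| = 1/10.094009 = 0.099069, proj(x) = scale * x
proj(x) = [-0.254053, -0.530386, -0.190421, 0.786063]
Step 3: Dot product.
a^T * proj(x) = -2*(-0.254053) - 5*(-0.530386) - 1*(-0.190421) - 3*0.786063 = 0.9923


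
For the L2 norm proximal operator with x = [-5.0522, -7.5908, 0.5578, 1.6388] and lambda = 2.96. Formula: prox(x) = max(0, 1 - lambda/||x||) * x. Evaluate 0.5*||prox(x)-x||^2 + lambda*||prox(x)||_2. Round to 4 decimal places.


Step 1: Compute ||x||.
||x|| = 9.2813
Step 2: Compute scaling factor.
scale = max(0, 1 - 2.96/9.2813) = 0.6811
Step 3: prox(x) = [-3.4409, -5.1699, 0.3799, 1.1162]
||prox(x)|| = 6.3213
Step 4: Proximal objective.
0.5*||prox-x||^2 = 4.3808
lambda*||prox|| = 18.711
Total = 23.0917


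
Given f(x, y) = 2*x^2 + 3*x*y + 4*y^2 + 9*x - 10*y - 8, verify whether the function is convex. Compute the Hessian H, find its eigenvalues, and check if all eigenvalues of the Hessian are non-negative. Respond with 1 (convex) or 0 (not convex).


The Hessian of f(x,y) = 2*x^2 + 3*x*y + 4*y^2 + 9*x - 10*y - 8 is:
H = [[4, 3], [3, 8]]
Trace = 4 + 8 = 12
Determinant = 4*8 - (3)^2 = 23
Discriminant = (12)^2 - 4*23 = 52.0
Eigenvalues: lambda_1 = 2.3944, lambda_2 = 9.6056
The function is convex.

1


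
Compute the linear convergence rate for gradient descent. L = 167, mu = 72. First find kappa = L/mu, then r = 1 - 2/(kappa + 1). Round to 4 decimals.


Step 1: Compute the condition number.
kappa = L/mu = 167/72 = 2.3194
Step 2: Compute the convergence rate.
r = 1 - 2/(kappa + 1) = 1 - 2*mu/(L + mu) = (L - mu)/(L + mu) = 95/239 = 0.3975


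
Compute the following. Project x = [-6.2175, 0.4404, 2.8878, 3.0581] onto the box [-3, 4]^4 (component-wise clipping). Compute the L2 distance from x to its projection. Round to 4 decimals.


Project each component onto [-3, 4].
clip(-6.2175) = -3.0, clip(0.4404) = 0.4404, clip(2.8878) = 2.8878, clip(3.0581) = 3.0581
Projection = [-3.0, 0.4404, 2.8878, 3.0581]
Squared diffs: [10.3523, 0.0, 0.0, 0.0]
Distance = sqrt(10.3523) = 3.2175


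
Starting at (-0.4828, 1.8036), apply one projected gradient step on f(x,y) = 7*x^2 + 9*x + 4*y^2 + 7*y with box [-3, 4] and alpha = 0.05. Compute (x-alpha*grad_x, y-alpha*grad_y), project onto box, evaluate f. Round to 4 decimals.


Step 1: Compute gradient at (-0.4828, 1.8036).
grad_x = 2*7*-0.4828 + 9 = 2.2408
grad_y = 2*4*1.8036 + 7 = 21.4288
Step 2: Gradient step.
x_raw = -0.4828 - 0.05*2.2408 = -0.5948
y_raw = 1.8036 - 0.05*21.4288 = 0.7322
Step 3: Project onto [-3, 4].
x_proj = clip(-0.5948) = -0.5948
y_proj = clip(0.7322) = 0.7322
Step 4: Evaluate f.
f(-0.5948, 0.7322) = 4.3926


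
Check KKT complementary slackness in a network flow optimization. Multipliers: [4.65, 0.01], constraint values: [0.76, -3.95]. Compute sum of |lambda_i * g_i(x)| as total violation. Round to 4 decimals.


KKT complementary slackness check:
lambda_1 * g_1 = 4.65 * 0.76 = 3.534
lambda_2 * g_2 = 0.01 * -3.95 = -0.0395
Total violation = 3.534 + 0.0395 = 3.5735


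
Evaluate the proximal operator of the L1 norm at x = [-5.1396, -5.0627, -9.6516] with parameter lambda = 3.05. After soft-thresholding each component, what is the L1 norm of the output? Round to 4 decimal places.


Soft-thresholding with lambda = 3.05:
prox(-5.1396) = sign(-5.1396)*max(|-5.1396| - 3.05, 0) = -2.0896
prox(-5.0627) = sign(-5.0627)*max(|-5.0627| - 3.05, 0) = -2.0127
prox(-9.6516) = sign(-9.6516)*max(|-9.6516| - 3.05, 0) = -6.6016
prox(x) = [-2.0896, -2.0127, -6.6016]
||prox(x)||_1 = 2.0896 + 2.0127 + 6.6016 = 10.7039


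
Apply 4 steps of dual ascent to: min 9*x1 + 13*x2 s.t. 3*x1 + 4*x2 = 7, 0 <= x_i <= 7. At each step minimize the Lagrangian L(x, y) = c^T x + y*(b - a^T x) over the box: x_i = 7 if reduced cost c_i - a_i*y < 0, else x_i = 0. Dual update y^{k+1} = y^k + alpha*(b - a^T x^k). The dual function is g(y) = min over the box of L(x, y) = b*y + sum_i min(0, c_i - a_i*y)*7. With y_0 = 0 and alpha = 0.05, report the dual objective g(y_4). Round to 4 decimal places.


Dual ascent for LP: min 9*x1 + 13*x2, 3*x1 + 4*x2 = 7, 0 <= x_i <= 7
Step 1: y^k = 0.0, reduced costs: (9.0, 13.0)
  x^k = (0.0, 0.0), subgradient = b - a^T x = 7.0
  y^{k+1} = 0.0 + 0.05*7.0 = 0.35
Step 2: y^k = 0.35, reduced costs: (7.95, 11.6)
  x^k = (0.0, 0.0), subgradient = b - a^T x = 7.0
  y^{k+1} = 0.35 + 0.05*7.0 = 0.7
Step 3: y^k = 0.7, reduced costs: (6.9, 10.2)
  x^k = (0.0, 0.0), subgradient = b - a^T x = 7.0
  y^{k+1} = 0.7 + 0.05*7.0 = 1.05
Step 4: y^k = 1.05, reduced costs: (5.85, 8.8)
  x^k = (0.0, 0.0), subgradient = b - a^T x = 7.0
  y^{k+1} = 1.05 + 0.05*7.0 = 1.4
Dual objective at y_4 = 1.4: reduced costs (4.8, 7.4), box minimizer x = (0.0, 0.0)
g(y_4) = b*y + (c1 - a1*y)*x1 + (c2 - a2*y)*x2 = 7*1.4 + 4.8*0.0 + 7.4*0.0 = 9.8 + 0.0 + 0.0 = 9.8


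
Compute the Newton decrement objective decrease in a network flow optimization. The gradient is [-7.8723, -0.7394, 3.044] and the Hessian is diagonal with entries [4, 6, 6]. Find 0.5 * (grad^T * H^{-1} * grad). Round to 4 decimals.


Step 1: H is diagonal, so H^(-1) * g = [-1.9681, -0.1232, 0.5073].
Step 2: g^T H^(-1) g = sum_i g_i^2 / H_ii
  = (-7.8723)^2/4 + (-0.7394)^2/6 + (3.044)^2/6
  = 15.4933 + 0.0911 + 1.5443 = 17.1287
Step 3: Objective decrease = 0.5 * g^T H^(-1) g = 8.5644


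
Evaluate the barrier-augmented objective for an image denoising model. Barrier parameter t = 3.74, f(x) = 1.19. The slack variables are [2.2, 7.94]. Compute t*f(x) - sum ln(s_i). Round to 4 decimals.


Step 1: Compute log-barrier.
ln values: [0.7885, 2.0719]
phi = -(0.7885 + 2.0719) = -2.8604
Step 2: Compute augmented objective.
t*f(x) = 3.74*1.19 = 4.4506
Total = 4.4506 - 2.8604 = 1.5902


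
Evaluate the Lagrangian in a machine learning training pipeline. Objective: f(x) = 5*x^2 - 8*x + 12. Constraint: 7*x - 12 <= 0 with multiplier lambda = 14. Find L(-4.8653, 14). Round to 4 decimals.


Step 1: Evaluate f(x).
f(-4.8653) = 5*(-4.8653)^2 - 8*(-4.8653) + 12 = 169.2781
Step 2: Evaluate g(x).
g(-4.8653) = 7*-4.8653 - 12 = -46.0571
Step 3: Compute Lagrangian.
L = 169.2781 + 14*-46.0571 = -475.5213


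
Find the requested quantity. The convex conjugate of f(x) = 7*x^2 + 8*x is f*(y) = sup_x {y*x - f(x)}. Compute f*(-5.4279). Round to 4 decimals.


f*(y) = sup_x {y*x - a*x^2 - b*x} = sup_x {(y-b)*x - a*x^2}
FOC: (y - b) - 2a*x = 0 => x* = (y - b)/(2a)
x* = (-5.4279 - 8)/(2*7) = -0.9591
f*(-5.4279) = (y-b)^2/(4a) = (-5.4279 - 8)^2/(4*7)
= 180.3085/28 = 6.4396


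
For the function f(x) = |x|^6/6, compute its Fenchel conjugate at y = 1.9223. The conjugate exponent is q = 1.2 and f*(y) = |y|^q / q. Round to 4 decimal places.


The conjugate exponent q satisfies 1/p + 1/q = 1.
p = 6, so q = 6/(6 - 1) = 1.2
|y|^q = 1.9223^1.2 = 2.1907
f*(1.9223) = 2.1907 / 1.2 = 1.8256


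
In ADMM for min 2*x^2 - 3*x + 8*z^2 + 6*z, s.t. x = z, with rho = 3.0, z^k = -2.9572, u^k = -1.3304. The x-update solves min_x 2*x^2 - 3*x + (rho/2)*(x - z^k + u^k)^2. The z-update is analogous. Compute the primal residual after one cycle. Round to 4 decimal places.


ADMM iteration with rho = 3.0, z^k = -2.9572, u^k = -1.3304
Step 1: x-update.
Minimize 2*x^2 - 3*x + (3.0/2)*(x + 2.9572 - 1.3304)^2
FOC: (2*2 + 3.0)*x = 3 + 3.0*(-2.9572 + 1.3304)
x^{k+1} = -0.2686
Step 2: z-update.
Minimize 8*z^2 + 6*z + (3.0/2)*(-0.2686 - z - 1.3304)^2
FOC: (2*8 + 3.0)*z = -6 + 3.0*(-0.2686 - 1.3304)
z^{k+1} = -0.5683
Step 3: u-update.
u^{k+1} = -1.3304 - 0.2686 + 0.5683 = -1.0308
Step 4: Primal residual = |-0.2686 + 0.5683| = 0.2996


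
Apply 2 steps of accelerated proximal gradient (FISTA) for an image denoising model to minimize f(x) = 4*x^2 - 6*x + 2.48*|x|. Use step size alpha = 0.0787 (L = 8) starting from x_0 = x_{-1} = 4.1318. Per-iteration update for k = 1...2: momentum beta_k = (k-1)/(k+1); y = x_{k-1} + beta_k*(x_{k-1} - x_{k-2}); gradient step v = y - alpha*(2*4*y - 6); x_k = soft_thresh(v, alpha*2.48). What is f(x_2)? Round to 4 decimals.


FISTA on f(x) = 4*x^2 - 6*x + 2.48*|x|
L = 8, alpha = 0.0787
Iteration 1: beta = 0.0, y = 4.1318 + 0.0*(4.1318 - 4.1318) = 4.1318
  grad(y) = 27.0544, v = y - alpha*grad = 2.0026
  prox(v) = soft_thresh(2.0026, 0.1952) = 1.8074
Iteration 2: beta = 0.3333, y = 1.8074 + 0.3333*(1.8074 - 4.1318) = 1.0327
  grad(y) = 2.2613, v = y - alpha*grad = 0.8547
  prox(v) = soft_thresh(0.8547, 0.1952) = 0.6595
f(x_2) = 4*0.6595^2 - 6*0.6595 + 2.48*|0.6595| = -0.5816


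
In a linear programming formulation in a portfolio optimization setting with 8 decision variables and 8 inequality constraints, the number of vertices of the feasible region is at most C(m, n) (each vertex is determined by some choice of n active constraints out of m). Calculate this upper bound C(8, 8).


Each vertex corresponds to some choice of n active constraints out of m, so the number of vertices is at most C(m, n) = m! / (n!(m-n)!).
m = 8, n = 8
Numerator: 8 * 7 * 6 * 5 * 4 * 3 * 2 * 1
Denominator: 8! = 40320
C(8, 8) = 1


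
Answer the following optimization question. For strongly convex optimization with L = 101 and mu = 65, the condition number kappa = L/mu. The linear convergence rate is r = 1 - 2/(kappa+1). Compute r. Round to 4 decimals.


Step 1: Compute the condition number.
kappa = L/mu = 101/65 = 1.5538
Step 2: Compute the convergence rate.
r = 1 - 2/(kappa + 1) = 1 - 2*mu/(L + mu) = (L - mu)/(L + mu) = 36/166 = 0.2169


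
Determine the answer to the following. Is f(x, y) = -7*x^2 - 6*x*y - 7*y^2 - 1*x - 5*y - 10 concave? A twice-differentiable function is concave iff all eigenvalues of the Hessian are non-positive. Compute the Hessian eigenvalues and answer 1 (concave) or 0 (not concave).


The Hessian of f(x,y) = -7*x^2 - 6*x*y - 7*y^2 - 1*x - 5*y - 10 is:
H = [[-14, -6], [-6, -14]]
Trace = -14 - 14 = -28
Determinant = -14*-14 - (-6)^2 = 160
Discriminant = (-28)^2 - 4*160 = 144.0
Eigenvalues: lambda_1 = -20.0, lambda_2 = -8.0
The function is concave.

1


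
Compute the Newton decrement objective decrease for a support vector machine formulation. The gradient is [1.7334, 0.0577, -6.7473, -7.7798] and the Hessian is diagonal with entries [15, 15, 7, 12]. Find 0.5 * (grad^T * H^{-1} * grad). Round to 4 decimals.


Step 1: H is diagonal, so H^(-1) * g = [0.1156, 0.0038, -0.9639, -0.6483].
Step 2: g^T H^(-1) g = sum_i g_i^2 / H_ii
  = (1.7334)^2/15 + (0.0577)^2/15 + (-6.7473)^2/7 + (-7.7798)^2/12
  = 0.2003 + 0.0002 + 6.5037 + 5.0438 = 11.748
Step 3: Objective decrease = 0.5 * g^T H^(-1) g = 5.874


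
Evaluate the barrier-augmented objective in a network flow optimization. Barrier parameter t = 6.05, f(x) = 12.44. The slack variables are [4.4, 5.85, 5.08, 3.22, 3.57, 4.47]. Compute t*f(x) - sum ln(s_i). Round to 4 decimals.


Step 1: Compute log-barrier.
ln values: [1.4816, 1.7664, 1.6253, 1.1694, 1.2726, 1.4974]
phi = -(1.4816 + 1.7664 + 1.6253 + 1.1694 + 1.2726 + 1.4974) = -8.8127
Step 2: Compute augmented objective.
t*f(x) = 6.05*12.44 = 75.262
Total = 75.262 - 8.8127 = 66.4493


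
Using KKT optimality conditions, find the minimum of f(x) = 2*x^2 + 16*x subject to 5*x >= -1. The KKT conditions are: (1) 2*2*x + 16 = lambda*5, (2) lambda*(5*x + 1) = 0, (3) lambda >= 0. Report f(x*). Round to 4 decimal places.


Step 1: Try lambda = 0 (constraint inactive).
x_unc = -16/(2*2) = -4.0
Check: 5*-4.0 = -20.0 < -1 -- violated!
Step 2: Constraint must be active: 5*x = -1
x* = -1/5 = -0.2
lambda = (2*2*(-0.2) + 16)/5 = 3.04
Step 3: Compute optimal value.
f(x*) = 2*(-0.2)^2 + 16*(-0.2) = -3.12


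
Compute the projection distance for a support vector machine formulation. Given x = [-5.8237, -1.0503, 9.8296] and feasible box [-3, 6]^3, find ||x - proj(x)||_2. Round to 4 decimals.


Project each component onto [-3, 6].
clip(-5.8237) = -3.0, clip(-1.0503) = -1.0503, clip(9.8296) = 6.0
Projection = [-3.0, -1.0503, 6.0]
Squared diffs: [7.9733, 0.0, 14.6658]
Distance = sqrt(22.6391) = 4.7581


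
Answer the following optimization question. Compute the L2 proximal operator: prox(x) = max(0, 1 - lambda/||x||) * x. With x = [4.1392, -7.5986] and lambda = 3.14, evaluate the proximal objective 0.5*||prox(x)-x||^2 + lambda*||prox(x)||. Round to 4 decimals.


Step 1: Compute ||x||.
||x|| = 8.6528
Step 2: Compute scaling factor.
scale = max(0, 1 - 3.14/8.6528) = 0.6371
Step 3: prox(x) = [2.6371, -4.8412]
||prox(x)|| = 5.5128
Step 4: Proximal objective.
0.5*||prox-x||^2 = 4.9298
lambda*||prox|| = 17.3102
Total = 22.2401


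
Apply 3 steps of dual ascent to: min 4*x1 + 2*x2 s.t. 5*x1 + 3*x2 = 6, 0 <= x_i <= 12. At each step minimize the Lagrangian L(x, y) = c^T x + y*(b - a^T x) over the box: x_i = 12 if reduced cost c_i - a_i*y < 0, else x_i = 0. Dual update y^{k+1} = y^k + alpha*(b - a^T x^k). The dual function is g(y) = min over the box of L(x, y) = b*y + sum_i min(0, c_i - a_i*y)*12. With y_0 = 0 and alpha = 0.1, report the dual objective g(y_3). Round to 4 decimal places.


Dual ascent for LP: min 4*x1 + 2*x2, 5*x1 + 3*x2 = 6, 0 <= x_i <= 12
Step 1: y^k = 0.0, reduced costs: (4.0, 2.0)
  x^k = (0.0, 0.0), subgradient = b - a^T x = 6.0
  y^{k+1} = 0.0 + 0.1*6.0 = 0.6
Step 2: y^k = 0.6, reduced costs: (1.0, 0.2)
  x^k = (0.0, 0.0), subgradient = b - a^T x = 6.0
  y^{k+1} = 0.6 + 0.1*6.0 = 1.2
Step 3: y^k = 1.2, reduced costs: (-2.0, -1.6)
  x^k = (12.0, 12.0), subgradient = b - a^T x = -90.0
  y^{k+1} = 1.2 + 0.1*-90.0 = -7.8
Dual objective at y_3 = -7.8: reduced costs (43.0, 25.4), box minimizer x = (0.0, 0.0)
g(y_3) = b*y + (c1 - a1*y)*x1 + (c2 - a2*y)*x2 = 6*(-7.8) + 43.0*0.0 + 25.4*0.0 = -46.8 + 0.0 + 0.0 = -46.8


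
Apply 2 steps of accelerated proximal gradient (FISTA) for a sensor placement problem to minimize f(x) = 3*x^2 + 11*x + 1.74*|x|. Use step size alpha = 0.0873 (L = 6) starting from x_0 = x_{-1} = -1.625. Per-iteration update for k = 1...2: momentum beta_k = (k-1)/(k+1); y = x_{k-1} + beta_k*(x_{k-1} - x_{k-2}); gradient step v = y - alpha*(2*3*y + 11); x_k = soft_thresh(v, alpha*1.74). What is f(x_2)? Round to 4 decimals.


FISTA on f(x) = 3*x^2 + 11*x + 1.74*|x|
L = 6, alpha = 0.0873
Iteration 1: beta = 0.0, y = -1.625 + 0.0*(-1.625 + 1.625) = -1.625
  grad(y) = 1.25, v = y - alpha*grad = -1.7341
  prox(v) = soft_thresh(-1.7341, 0.1519) = -1.5822
Iteration 2: beta = 0.3333, y = -1.5822 + 0.3333*(-1.5822 + 1.625) = -1.568
  grad(y) = 1.5922, v = y - alpha*grad = -1.707
  prox(v) = soft_thresh(-1.707, 0.1519) = -1.5551
f(x_2) = 3*(-1.5551)^2 + 11*(-1.5551) + 1.74*|-1.5551| = -7.1452


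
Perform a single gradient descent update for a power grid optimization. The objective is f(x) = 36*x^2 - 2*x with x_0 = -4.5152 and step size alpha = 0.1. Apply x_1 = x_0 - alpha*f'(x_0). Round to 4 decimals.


We compute the gradient at x_0 and apply the update.
f'(x) = 72*x - 2
f'(-4.5152) = 72*-4.5152 - 2 = -327.0944
x_1 = -4.5152 - 0.1*-327.0944 = 28.1942


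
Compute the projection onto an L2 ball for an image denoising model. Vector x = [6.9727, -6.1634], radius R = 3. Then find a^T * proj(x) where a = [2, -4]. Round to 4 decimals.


Step 1: Compute ||x|| (intermediates to 6 decimals).
||x|| = sqrt(6.9727^2 + (-6.1634)^2) = 9.306237
Step 2: Project.
Since ||x|| > R, scale = R/||x|| = 3/9.306237 = 0.322364, proj(x) = scale * x
proj(x) = [2.247747, -1.986858]
Step 3: Dot product.
a^T * proj(x) = 2*2.247747 - 4*(-1.986858) = 12.4429


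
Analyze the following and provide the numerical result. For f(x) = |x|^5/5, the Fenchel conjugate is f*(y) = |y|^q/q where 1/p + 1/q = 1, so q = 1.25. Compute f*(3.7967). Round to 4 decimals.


The conjugate exponent q satisfies 1/p + 1/q = 1.
p = 5, so q = 5/(5 - 1) = 1.25
|y|^q = 3.7967^1.25 = 5.2998
f*(3.7967) = 5.2998 / 1.25 = 4.2398


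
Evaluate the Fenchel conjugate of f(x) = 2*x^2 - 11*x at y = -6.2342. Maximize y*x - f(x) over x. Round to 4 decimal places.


f*(y) = sup_x {y*x - a*x^2 - b*x} = sup_x {(y-b)*x - a*x^2}
FOC: (y - b) - 2a*x = 0 => x* = (y - b)/(2a)
x* = (-6.2342 + 11)/(2*2) = 1.1915
f*(-6.2342) = (y-b)^2/(4a) = (-6.2342 + 11)^2/(4*2)
= 22.7128/8 = 2.8391


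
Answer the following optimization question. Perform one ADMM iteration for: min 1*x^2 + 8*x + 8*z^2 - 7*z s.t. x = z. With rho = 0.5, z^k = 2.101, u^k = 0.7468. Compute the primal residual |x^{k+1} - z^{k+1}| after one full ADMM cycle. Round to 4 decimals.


ADMM iteration with rho = 0.5, z^k = 2.101, u^k = 0.7468
Step 1: x-update.
Minimize 1*x^2 + 8*x + (0.5/2)*(x - 2.101 + 0.7468)^2
FOC: (2*1 + 0.5)*x = -8 + 0.5*(2.101 - 0.7468)
x^{k+1} = -2.9292
Step 2: z-update.
Minimize 8*z^2 - 7*z + (0.5/2)*(-2.9292 - z + 0.7468)^2
FOC: (2*8 + 0.5)*z = 7 + 0.5*(-2.9292 + 0.7468)
z^{k+1} = 0.3581
Step 3: u-update.
u^{k+1} = 0.7468 - 2.9292 - 0.3581 = -2.5405
Step 4: Primal residual = |-2.9292 - 0.3581| = 3.2873


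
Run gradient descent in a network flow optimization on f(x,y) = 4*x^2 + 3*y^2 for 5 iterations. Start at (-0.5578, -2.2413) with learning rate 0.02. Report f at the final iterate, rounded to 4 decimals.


Gradient descent on f(x,y) = 4*x^2 + 3*y^2.
Starting point: (-0.5578, -2.2413), alpha = 0.02
Step 1: grad_x = 2*4*-0.5578 = -4.4624, grad_y = 2*3*-2.2413 = -13.4478
  x_1 = -0.5578 - 0.02*-4.4624 = -0.4686
  y_1 = -2.2413 - 0.02*-13.4478 = -1.9723
Step 2: grad_x = 2*4*-0.4686 = -3.7484, grad_y = 2*3*-1.9723 = -11.8341
  x_2 = -0.4686 - 0.02*-3.7484 = -0.3936
  y_2 = -1.9723 - 0.02*-11.8341 = -1.7357
Step 3: grad_x = 2*4*-0.3936 = -3.1487, grad_y = 2*3*-1.7357 = -10.414
  x_3 = -0.3936 - 0.02*-3.1487 = -0.3306
  y_3 = -1.7357 - 0.02*-10.414 = -1.5274
Step 4: grad_x = 2*4*-0.3306 = -2.6449, grad_y = 2*3*-1.5274 = -9.1643
  x_4 = -0.3306 - 0.02*-2.6449 = -0.2777
  y_4 = -1.5274 - 0.02*-9.1643 = -1.3441
Step 5: grad_x = 2*4*-0.2777 = -2.2217, grad_y = 2*3*-1.3441 = -8.0646
  x_5 = -0.2777 - 0.02*-2.2217 = -0.2333
  y_5 = -1.3441 - 0.02*-8.0646 = -1.1828
f(-0.2333, -1.1828) = 4*(-0.2333)^2 + 3*(-1.1828)^2 = 4.4148


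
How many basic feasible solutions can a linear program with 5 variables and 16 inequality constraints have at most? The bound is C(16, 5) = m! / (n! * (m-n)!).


Each vertex corresponds to some choice of n active constraints out of m, so the number of vertices is at most C(m, n) = m! / (n!(m-n)!).
m = 16, n = 5
Numerator: 16 * 15 * 14 * 13 * 12
Denominator: 5! = 120
C(16, 5) = 4368


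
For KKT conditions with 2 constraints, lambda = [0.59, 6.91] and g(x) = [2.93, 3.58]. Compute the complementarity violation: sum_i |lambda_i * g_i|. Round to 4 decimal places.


KKT complementary slackness check:
lambda_1 * g_1 = 0.59 * 2.93 = 1.7287
lambda_2 * g_2 = 6.91 * 3.58 = 24.7378
Total violation = 1.7287 + 24.7378 = 26.4665


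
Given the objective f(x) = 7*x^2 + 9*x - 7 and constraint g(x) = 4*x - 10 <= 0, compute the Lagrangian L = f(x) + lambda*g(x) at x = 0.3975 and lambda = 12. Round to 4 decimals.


Step 1: Evaluate f(x).
f(0.3975) = 7*0.3975^2 + 9*0.3975 - 7 = -2.3165
Step 2: Evaluate g(x).
g(0.3975) = 4*0.3975 - 10 = -8.41
Step 3: Compute Lagrangian.
L = -2.3165 + 12*-8.41 = -103.2365


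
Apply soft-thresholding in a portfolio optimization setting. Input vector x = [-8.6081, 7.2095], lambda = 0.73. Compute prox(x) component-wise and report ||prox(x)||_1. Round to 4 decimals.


Soft-thresholding with lambda = 0.73:
prox(-8.6081) = sign(-8.6081)*max(|-8.6081| - 0.73, 0) = -7.8781
prox(7.2095) = sign(7.2095)*max(|7.2095| - 0.73, 0) = 6.4795
prox(x) = [-7.8781, 6.4795]
||prox(x)||_1 = 7.8781 + 6.4795 = 14.3576


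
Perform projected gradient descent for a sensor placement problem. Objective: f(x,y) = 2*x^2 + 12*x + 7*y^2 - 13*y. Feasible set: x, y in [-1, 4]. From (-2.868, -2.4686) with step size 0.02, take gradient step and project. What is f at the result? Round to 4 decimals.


Step 1: Compute gradient at (-2.868, -2.4686).
grad_x = 2*2*-2.868 + 12 = 0.528
grad_y = 2*7*-2.4686 - 13 = -47.5604
Step 2: Gradient step.
x_raw = -2.868 - 0.02*0.528 = -2.8786
y_raw = -2.4686 - 0.02*-47.5604 = -1.5174
Step 3: Project onto [-1, 4].
x_proj = clip(-2.8786) = -1.0
y_proj = clip(-1.5174) = -1.0
Step 4: Evaluate f.
f(-1.0, -1.0) = 10.0


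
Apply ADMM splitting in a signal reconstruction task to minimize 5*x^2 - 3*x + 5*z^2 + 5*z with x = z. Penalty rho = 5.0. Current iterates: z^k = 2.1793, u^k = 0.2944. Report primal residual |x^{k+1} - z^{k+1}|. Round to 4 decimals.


ADMM iteration with rho = 5.0, z^k = 2.1793, u^k = 0.2944
Step 1: x-update.
Minimize 5*x^2 - 3*x + (5.0/2)*(x - 2.1793 + 0.2944)^2
FOC: (2*5 + 5.0)*x = 3 + 5.0*(2.1793 - 0.2944)
x^{k+1} = 0.8283
Step 2: z-update.
Minimize 5*z^2 + 5*z + (5.0/2)*(0.8283 - z + 0.2944)^2
FOC: (2*5 + 5.0)*z = -5 + 5.0*(0.8283 + 0.2944)
z^{k+1} = 0.0409
Step 3: u-update.
u^{k+1} = 0.2944 + 0.8283 - 0.0409 = 1.0818
Step 4: Primal residual = |0.8283 - 0.0409| = 0.7874


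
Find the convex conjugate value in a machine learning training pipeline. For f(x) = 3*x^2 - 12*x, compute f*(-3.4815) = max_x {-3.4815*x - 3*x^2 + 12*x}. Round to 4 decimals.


f*(y) = sup_x {y*x - a*x^2 - b*x} = sup_x {(y-b)*x - a*x^2}
FOC: (y - b) - 2a*x = 0 => x* = (y - b)/(2a)
x* = (-3.4815 + 12)/(2*3) = 1.4198
f*(-3.4815) = (y-b)^2/(4a) = (-3.4815 + 12)^2/(4*3)
= 72.5648/12 = 6.0471


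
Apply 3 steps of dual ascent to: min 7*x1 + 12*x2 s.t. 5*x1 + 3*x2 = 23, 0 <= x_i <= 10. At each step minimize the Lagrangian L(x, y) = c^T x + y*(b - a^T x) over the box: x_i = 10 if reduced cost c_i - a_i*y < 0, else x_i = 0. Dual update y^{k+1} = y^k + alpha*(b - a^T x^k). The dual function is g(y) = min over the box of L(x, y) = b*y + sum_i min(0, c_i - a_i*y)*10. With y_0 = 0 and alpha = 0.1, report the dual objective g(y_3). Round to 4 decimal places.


Dual ascent for LP: min 7*x1 + 12*x2, 5*x1 + 3*x2 = 23, 0 <= x_i <= 10
Step 1: y^k = 0.0, reduced costs: (7.0, 12.0)
  x^k = (0.0, 0.0), subgradient = b - a^T x = 23.0
  y^{k+1} = 0.0 + 0.1*23.0 = 2.3
Step 2: y^k = 2.3, reduced costs: (-4.5, 5.1)
  x^k = (10.0, 0.0), subgradient = b - a^T x = -27.0
  y^{k+1} = 2.3 + 0.1*-27.0 = -0.4
Step 3: y^k = -0.4, reduced costs: (9.0, 13.2)
  x^k = (0.0, 0.0), subgradient = b - a^T x = 23.0
  y^{k+1} = -0.4 + 0.1*23.0 = 1.9
Dual objective at y_3 = 1.9: reduced costs (-2.5, 6.3), box minimizer x = (10.0, 0.0)
g(y_3) = b*y + (c1 - a1*y)*x1 + (c2 - a2*y)*x2 = 23*1.9 + (-2.5)*10.0 + 6.3*0.0 = 43.7 - 25.0 + 0.0 = 18.7


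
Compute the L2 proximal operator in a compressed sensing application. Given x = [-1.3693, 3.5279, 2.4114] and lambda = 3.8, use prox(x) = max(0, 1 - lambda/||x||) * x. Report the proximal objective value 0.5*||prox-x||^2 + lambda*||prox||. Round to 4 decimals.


Step 1: Compute ||x||.
||x|| = 4.4873
Step 2: Compute scaling factor.
scale = max(0, 1 - 3.8/4.4873) = 0.1532
Step 3: prox(x) = [-0.2097, 0.5404, 0.3693]
||prox(x)|| = 0.6873
Step 4: Proximal objective.
0.5*||prox-x||^2 = 7.22
lambda*||prox|| = 2.6117
Total = 9.8318


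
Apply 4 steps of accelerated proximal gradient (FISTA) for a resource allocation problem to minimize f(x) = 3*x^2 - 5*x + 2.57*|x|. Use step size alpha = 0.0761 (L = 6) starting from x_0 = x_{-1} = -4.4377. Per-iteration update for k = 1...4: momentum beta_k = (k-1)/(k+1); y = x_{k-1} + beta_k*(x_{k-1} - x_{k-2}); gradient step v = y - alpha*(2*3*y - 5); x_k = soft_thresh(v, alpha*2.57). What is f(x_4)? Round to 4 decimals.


FISTA on f(x) = 3*x^2 - 5*x + 2.57*|x|
L = 6, alpha = 0.0761
Iteration 1: beta = 0.0, y = -4.4377 + 0.0*(-4.4377 + 4.4377) = -4.4377
  grad(y) = -31.6262, v = y - alpha*grad = -2.0309
  prox(v) = soft_thresh(-2.0309, 0.1956) = -1.8354
Iteration 2: beta = 0.3333, y = -1.8354 + 0.3333*(-1.8354 + 4.4377) = -0.9679
  grad(y) = -10.8076, v = y - alpha*grad = -0.1455
  prox(v) = soft_thresh(-0.1455, 0.1956) = 0.0
Iteration 3: beta = 0.5, y = 0.0 + 0.5*(0.0 + 1.8354) = 0.9177
  grad(y) = 0.5061, v = y - alpha*grad = 0.8792
  prox(v) = soft_thresh(0.8792, 0.1956) = 0.6836
Iteration 4: beta = 0.6, y = 0.6836 + 0.6*(0.6836 - 0.0) = 1.0937
  grad(y) = 1.5625, v = y - alpha*grad = 0.9748
  prox(v) = soft_thresh(0.9748, 0.1956) = 0.7793
f(x_4) = 3*0.7793^2 - 5*0.7793 + 2.57*|0.7793| = -0.0719


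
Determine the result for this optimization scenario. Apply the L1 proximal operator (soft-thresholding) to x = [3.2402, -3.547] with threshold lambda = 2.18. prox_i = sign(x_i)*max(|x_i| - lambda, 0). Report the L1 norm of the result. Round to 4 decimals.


Soft-thresholding with lambda = 2.18:
prox(3.2402) = sign(3.2402)*max(|3.2402| - 2.18, 0) = 1.0602
prox(-3.547) = sign(-3.547)*max(|-3.547| - 2.18, 0) = -1.367
prox(x) = [1.0602, -1.367]
||prox(x)||_1 = 1.0602 + 1.367 = 2.4272


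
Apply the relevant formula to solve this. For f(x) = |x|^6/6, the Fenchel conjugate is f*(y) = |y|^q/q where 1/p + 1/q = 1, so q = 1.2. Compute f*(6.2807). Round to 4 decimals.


The conjugate exponent q satisfies 1/p + 1/q = 1.
p = 6, so q = 6/(6 - 1) = 1.2
|y|^q = 6.2807^1.2 = 9.07
f*(6.2807) = 9.07 / 1.2 = 7.5584


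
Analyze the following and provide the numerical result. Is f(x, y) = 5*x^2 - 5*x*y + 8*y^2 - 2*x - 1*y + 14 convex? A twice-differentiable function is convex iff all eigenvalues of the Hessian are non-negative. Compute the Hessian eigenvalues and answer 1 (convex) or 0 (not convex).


The Hessian of f(x,y) = 5*x^2 - 5*x*y + 8*y^2 - 2*x - 1*y + 14 is:
H = [[10, -5], [-5, 16]]
Trace = 10 + 16 = 26
Determinant = 10*16 - (-5)^2 = 135
Discriminant = (26)^2 - 4*135 = 136.0
Eigenvalues: lambda_1 = 7.169, lambda_2 = 18.831
The function is convex.

1


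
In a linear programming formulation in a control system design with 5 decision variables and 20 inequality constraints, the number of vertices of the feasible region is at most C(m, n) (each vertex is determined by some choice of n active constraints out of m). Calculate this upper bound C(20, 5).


Each vertex corresponds to some choice of n active constraints out of m, so the number of vertices is at most C(m, n) = m! / (n!(m-n)!).
m = 20, n = 5
Numerator: 20 * 19 * 18 * 17 * 16
Denominator: 5! = 120
C(20, 5) = 15504


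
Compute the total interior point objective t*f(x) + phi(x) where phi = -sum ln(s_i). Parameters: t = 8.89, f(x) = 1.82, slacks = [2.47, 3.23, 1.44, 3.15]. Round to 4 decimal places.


Step 1: Compute log-barrier.
ln values: [0.9042, 1.1725, 0.3646, 1.1474]
phi = -(0.9042 + 1.1725 + 0.3646 + 1.1474) = -3.5887
Step 2: Compute augmented objective.
t*f(x) = 8.89*1.82 = 16.1798
Total = 16.1798 - 3.5887 = 12.5911


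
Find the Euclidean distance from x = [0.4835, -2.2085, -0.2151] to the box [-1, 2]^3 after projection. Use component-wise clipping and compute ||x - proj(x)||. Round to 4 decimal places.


Project each component onto [-1, 2].
clip(0.4835) = 0.4835, clip(-2.2085) = -1.0, clip(-0.2151) = -0.2151
Projection = [0.4835, -1.0, -0.2151]
Squared diffs: [0.0, 1.4605, 0.0]
Distance = sqrt(1.4605) = 1.2085


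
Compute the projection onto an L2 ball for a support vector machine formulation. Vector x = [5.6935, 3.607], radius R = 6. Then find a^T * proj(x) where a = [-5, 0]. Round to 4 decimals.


Step 1: Compute ||x|| (intermediates to 6 decimals).
||x|| = sqrt(5.6935^2 + 3.607^2) = 6.73991
Step 2: Project.
Since ||x|| > R, scale = R/||x|| = 6/6.73991 = 0.89022, proj(x) = scale * x
proj(x) = [5.068468, 3.211024]
Step 3: Dot product.
a^T * proj(x) = -5*5.068468 + 0*3.211024 = -25.3423


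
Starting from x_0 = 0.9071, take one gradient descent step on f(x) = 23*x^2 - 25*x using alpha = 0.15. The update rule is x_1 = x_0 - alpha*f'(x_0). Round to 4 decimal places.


We compute the gradient at x_0 and apply the update.
f'(x) = 46*x - 25
f'(0.9071) = 46*0.9071 - 25 = 16.7266
x_1 = 0.9071 - 0.15*16.7266 = -1.6019


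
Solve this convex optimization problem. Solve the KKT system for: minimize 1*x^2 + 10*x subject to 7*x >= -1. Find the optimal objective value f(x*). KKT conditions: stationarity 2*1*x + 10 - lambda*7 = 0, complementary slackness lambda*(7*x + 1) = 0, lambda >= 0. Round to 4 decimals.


Step 1: Try lambda = 0 (constraint inactive).
x_unc = -10/(2*1) = -5.0
Check: 7*-5.0 = -35.0 < -1 -- violated!
Step 2: Constraint must be active: 7*x = -1
x* = -1/7 = -0.1429 (rounded; the exact value -1/7 is used below)
lambda = (2*1*(-1/7) + 10)/7 = 1.3878
Step 3: Compute optimal value.
f(x*) = 1*(-1/7)^2 + 10*(-1/7) = -1.4082


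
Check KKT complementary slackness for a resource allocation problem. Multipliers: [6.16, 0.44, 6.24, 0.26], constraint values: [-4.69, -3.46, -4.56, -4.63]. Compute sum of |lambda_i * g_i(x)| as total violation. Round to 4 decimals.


KKT complementary slackness check:
lambda_1 * g_1 = 6.16 * -4.69 = -28.8904
lambda_2 * g_2 = 0.44 * -3.46 = -1.5224
lambda_3 * g_3 = 6.24 * -4.56 = -28.4544
lambda_4 * g_4 = 0.26 * -4.63 = -1.2038
Total violation = 28.8904 + 1.5224 + 28.4544 + 1.2038 = 60.071


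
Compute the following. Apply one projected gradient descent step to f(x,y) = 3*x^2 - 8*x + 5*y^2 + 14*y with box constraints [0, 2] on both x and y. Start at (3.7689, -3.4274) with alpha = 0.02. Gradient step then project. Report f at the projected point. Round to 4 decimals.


Step 1: Compute gradient at (3.7689, -3.4274).
grad_x = 2*3*3.7689 - 8 = 14.6134
grad_y = 2*5*-3.4274 + 14 = -20.274
Step 2: Gradient step.
x_raw = 3.7689 - 0.02*14.6134 = 3.4766
y_raw = -3.4274 - 0.02*-20.274 = -3.0219
Step 3: Project onto [0, 2].
x_proj = clip(3.4766) = 2.0
y_proj = clip(-3.0219) = 0.0
Step 4: Evaluate f.
f(2.0, 0.0) = -4.0


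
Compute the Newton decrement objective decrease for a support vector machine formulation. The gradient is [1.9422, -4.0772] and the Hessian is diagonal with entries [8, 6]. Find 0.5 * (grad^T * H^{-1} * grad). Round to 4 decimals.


Step 1: H is diagonal, so H^(-1) * g = [0.2428, -0.6795].
Step 2: g^T H^(-1) g = sum_i g_i^2 / H_ii
  = (1.9422)^2/8 + (-4.0772)^2/6
  = 0.4715 + 2.7706 = 3.2421
Step 3: Objective decrease = 0.5 * g^T H^(-1) g = 1.6211


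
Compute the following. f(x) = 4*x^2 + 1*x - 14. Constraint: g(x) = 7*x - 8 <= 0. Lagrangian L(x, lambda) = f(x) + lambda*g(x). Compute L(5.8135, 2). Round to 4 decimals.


Step 1: Evaluate f(x).
f(5.8135) = 4*5.8135^2 + 1*5.8135 - 14 = 127.0006
Step 2: Evaluate g(x).
g(5.8135) = 7*5.8135 - 8 = 32.6945
Step 3: Compute Lagrangian.
L = 127.0006 + 2*32.6945 = 192.3896


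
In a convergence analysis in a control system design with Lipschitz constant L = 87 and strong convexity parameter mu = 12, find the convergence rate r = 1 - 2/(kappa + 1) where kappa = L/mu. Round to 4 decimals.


Step 1: Compute the condition number.
kappa = L/mu = 87/12 = 7.25
Step 2: Compute the convergence rate.
r = 1 - 2/(kappa + 1) = 1 - 2*mu/(L + mu) = (L - mu)/(L + mu) = 75/99 = 0.7576


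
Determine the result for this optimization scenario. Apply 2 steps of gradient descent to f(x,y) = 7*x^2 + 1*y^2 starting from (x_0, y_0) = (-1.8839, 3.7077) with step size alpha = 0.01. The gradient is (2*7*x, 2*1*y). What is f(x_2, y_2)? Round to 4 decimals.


Gradient descent on f(x,y) = 7*x^2 + 1*y^2.
Starting point: (-1.8839, 3.7077), alpha = 0.01
Step 1: grad_x = 2*7*-1.8839 = -26.3746, grad_y = 2*1*3.7077 = 7.4154
  x_1 = -1.8839 - 0.01*-26.3746 = -1.6202
  y_1 = 3.7077 - 0.01*7.4154 = 3.6335
Step 2: grad_x = 2*7*-1.6202 = -22.6822, grad_y = 2*1*3.6335 = 7.2671
  x_2 = -1.6202 - 0.01*-22.6822 = -1.3933
  y_2 = 3.6335 - 0.01*7.2671 = 3.5609
f(-1.3933, 3.5609) = 7*(-1.3933)^2 + 1*3.5609^2 = 26.2695


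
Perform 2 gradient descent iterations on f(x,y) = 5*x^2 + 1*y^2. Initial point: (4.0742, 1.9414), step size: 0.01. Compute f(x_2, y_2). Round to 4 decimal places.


Gradient descent on f(x,y) = 5*x^2 + 1*y^2.
Starting point: (4.0742, 1.9414), alpha = 0.01
Step 1: grad_x = 2*5*4.0742 = 40.742, grad_y = 2*1*1.9414 = 3.8828
  x_1 = 4.0742 - 0.01*40.742 = 3.6668
  y_1 = 1.9414 - 0.01*3.8828 = 1.9026
Step 2: grad_x = 2*5*3.6668 = 36.6678, grad_y = 2*1*1.9026 = 3.8051
  x_2 = 3.6668 - 0.01*36.6678 = 3.3001
  y_2 = 1.9026 - 0.01*3.8051 = 1.8645
f(3.3001, 1.8645) = 5*3.3001^2 + 1*1.8645^2 = 57.9298


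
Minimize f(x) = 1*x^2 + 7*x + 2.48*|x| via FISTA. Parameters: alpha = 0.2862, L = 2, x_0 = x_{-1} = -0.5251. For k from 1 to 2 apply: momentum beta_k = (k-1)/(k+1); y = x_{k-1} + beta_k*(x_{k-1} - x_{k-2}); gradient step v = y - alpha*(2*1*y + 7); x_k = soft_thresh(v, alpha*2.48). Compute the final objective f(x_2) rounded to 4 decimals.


FISTA on f(x) = 1*x^2 + 7*x + 2.48*|x|
L = 2, alpha = 0.2862
Iteration 1: beta = 0.0, y = -0.5251 + 0.0*(-0.5251 + 0.5251) = -0.5251
  grad(y) = 5.9498, v = y - alpha*grad = -2.2279
  prox(v) = soft_thresh(-2.2279, 0.7098) = -1.5182
Iteration 2: beta = 0.3333, y = -1.5182 + 0.3333*(-1.5182 + 0.5251) = -1.8492
  grad(y) = 3.3016, v = y - alpha*grad = -2.7941
  prox(v) = soft_thresh(-2.7941, 0.7098) = -2.0843
f(x_2) = 1*(-2.0843)^2 + 7*(-2.0843) + 2.48*|-2.0843| = -5.0767
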